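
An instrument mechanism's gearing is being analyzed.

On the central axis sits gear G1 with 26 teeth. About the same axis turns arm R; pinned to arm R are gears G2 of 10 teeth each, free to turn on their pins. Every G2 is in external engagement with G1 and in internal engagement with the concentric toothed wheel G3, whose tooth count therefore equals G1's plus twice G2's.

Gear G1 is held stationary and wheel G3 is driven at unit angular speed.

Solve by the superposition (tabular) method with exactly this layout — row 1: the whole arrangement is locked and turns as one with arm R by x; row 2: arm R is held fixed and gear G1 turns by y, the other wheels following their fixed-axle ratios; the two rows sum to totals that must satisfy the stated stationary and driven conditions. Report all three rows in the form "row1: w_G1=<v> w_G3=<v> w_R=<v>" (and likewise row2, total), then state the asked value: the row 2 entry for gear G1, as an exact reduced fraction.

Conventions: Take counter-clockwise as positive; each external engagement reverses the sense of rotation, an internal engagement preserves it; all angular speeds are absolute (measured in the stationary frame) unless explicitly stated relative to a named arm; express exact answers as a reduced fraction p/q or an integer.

row1: w_G1=23/36 w_G3=23/36 w_R=23/36
row2: w_G1=-23/36 w_G3=13/36 w_R=0
total: w_G1=0 w_G3=1 w_R=23/36
asked value: -23/36

class = planetary set [G3 = 26+2·10 = 46; Willis about the carrier]
row 1: whole set turns with the arm by x
row 2 (arm held, sun turns y): ω_ring = −(26/46)·y, ω_arm = 0
boundary: total ω_sun = x + y = 0 and total ω_ring = x − (26/46)·y = 1  ⇒  y = -23/36, x = 23/36
row 2 ring = −(26/46)·(-23/36) = 13/36
totals (row 1 + row 2): sun 23/36 + (-23/36) = 0, ring 23/36 + 13/36 = 1, arm 23/36 + 0 = 23/36
asked cell (row2, sun) = -23/36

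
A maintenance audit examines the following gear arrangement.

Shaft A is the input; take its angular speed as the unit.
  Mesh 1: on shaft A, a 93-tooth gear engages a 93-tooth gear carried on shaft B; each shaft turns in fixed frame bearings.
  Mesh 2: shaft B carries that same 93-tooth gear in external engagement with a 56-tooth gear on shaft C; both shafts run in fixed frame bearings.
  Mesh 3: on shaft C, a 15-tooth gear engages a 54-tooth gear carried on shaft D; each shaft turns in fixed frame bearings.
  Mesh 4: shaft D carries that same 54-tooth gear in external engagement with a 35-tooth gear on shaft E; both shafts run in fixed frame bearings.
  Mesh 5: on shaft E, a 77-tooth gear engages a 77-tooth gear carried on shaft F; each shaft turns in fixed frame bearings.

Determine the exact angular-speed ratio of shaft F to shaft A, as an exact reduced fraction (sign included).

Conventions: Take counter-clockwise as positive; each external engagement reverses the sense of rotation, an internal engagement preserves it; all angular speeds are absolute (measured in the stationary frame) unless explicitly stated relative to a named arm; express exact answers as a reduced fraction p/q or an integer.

-279/392

class = fixed-axis compound train [5 meshes; 5 ratios multiply, 5 sense flips]
mesh 1 [93T→93T]: running ratio 1, sense −
mesh 2 [93T→56T]: running ratio 93/56, sense +
mesh 3 [15T→54T]: running ratio 155/336, sense −
mesh 4 [54T→35T]: running ratio 279/392, sense +
mesh 5 [77T→77T]: running ratio 279/392, sense −
ω_out/ω_in = -279/392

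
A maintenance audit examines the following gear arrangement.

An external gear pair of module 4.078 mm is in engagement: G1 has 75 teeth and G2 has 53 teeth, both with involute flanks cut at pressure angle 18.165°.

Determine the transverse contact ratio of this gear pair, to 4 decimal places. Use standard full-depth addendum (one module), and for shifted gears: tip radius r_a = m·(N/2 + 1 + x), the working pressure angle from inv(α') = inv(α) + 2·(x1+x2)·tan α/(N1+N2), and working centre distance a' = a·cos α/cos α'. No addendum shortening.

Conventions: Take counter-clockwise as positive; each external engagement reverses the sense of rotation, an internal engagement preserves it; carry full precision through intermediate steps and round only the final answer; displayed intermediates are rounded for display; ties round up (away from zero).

1.9055

topology: single-mesh involute geometry — m = 4.078, 75T/53T pair
base radii: r_b1 = 145.303626, r_b2 = 102.681229
tip radii: r_a1 = 157.003000, r_a2 = 112.145000
no profile shift: α' = α, a' = a
action lengths: √(r_a1²−r_b1²) = 59.470987, √(r_a2²−r_b2²) = 45.089535
base pitch p_b = π·m·cos α = 12.172928
CR = (59.470987 + 45.089535 − 260.992000·sin 18.16500°)/12.172928 = 1.905464
contact ratio ≈ 1.9055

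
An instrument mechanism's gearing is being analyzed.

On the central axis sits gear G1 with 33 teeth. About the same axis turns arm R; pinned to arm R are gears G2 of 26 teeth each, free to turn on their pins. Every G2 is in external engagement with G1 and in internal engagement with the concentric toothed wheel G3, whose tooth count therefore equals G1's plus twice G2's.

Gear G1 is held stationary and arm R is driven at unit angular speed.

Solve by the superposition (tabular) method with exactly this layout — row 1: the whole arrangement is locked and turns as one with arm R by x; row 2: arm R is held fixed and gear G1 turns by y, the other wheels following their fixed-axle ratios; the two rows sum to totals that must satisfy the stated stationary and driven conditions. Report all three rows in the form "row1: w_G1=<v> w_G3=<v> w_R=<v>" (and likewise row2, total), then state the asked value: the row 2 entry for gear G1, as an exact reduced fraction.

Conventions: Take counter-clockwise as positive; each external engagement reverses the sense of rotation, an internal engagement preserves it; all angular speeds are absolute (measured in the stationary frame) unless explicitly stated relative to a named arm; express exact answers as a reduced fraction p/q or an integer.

class = planetary set [G3 = 33+2·26 = 85; Willis about the carrier]
row 1: whole set turns with the arm by x
row 2: sun turns y, ring = −(33/85)·y, arm 0
boundary: total ω_sun = x + y = 0 and total ω_arm = x = 1  ⇒  y = -1, x = 1
row 2 ring = −(33/85)·(-1) = 33/85
totals (row 1 + row 2): sun 1 + (-1) = 0, ring 1 + 33/85 = 118/85, arm 1 + 0 = 1
asked cell (row2, sun) = -1

row1: w_G1=1 w_G3=1 w_R=1
row2: w_G1=-1 w_G3=33/85 w_R=0
total: w_G1=0 w_G3=118/85 w_R=1
asked value: -1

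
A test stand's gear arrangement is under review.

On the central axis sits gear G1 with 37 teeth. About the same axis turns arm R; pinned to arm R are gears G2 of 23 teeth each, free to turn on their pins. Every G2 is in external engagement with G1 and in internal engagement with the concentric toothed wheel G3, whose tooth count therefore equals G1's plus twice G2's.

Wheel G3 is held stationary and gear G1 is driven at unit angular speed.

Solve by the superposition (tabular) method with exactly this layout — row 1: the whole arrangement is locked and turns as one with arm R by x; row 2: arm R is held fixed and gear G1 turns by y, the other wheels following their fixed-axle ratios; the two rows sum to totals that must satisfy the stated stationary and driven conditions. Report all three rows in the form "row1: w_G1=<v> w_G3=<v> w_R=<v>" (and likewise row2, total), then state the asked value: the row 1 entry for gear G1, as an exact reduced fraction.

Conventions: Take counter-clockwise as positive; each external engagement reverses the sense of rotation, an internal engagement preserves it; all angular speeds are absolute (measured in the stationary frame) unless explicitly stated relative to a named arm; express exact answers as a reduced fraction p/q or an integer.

topology: planetary set — G1 37T / G2 23T / G3 83T, arm = carrier (Willis)
superposition row 1 [locked train]: every member turns x
row 2: sun turns y, ring = −(37/83)·y, arm 0
boundary: total ω_ring = x − (37/83)·y = 0 and total ω_sun = x + y = 1  ⇒  y = 83/120, x = 37/120
row 2 ring = −(37/83)·83/120 = -37/120
totals (row 1 + row 2): sun 37/120 + 83/120 = 1, ring 37/120 + (-37/120) = 0, arm 37/120 + 0 = 37/120
asked cell (row1, sun) = 37/120

row1: w_G1=37/120 w_G3=37/120 w_R=37/120
row2: w_G1=83/120 w_G3=-37/120 w_R=0
total: w_G1=1 w_G3=0 w_R=37/120
asked value: 37/120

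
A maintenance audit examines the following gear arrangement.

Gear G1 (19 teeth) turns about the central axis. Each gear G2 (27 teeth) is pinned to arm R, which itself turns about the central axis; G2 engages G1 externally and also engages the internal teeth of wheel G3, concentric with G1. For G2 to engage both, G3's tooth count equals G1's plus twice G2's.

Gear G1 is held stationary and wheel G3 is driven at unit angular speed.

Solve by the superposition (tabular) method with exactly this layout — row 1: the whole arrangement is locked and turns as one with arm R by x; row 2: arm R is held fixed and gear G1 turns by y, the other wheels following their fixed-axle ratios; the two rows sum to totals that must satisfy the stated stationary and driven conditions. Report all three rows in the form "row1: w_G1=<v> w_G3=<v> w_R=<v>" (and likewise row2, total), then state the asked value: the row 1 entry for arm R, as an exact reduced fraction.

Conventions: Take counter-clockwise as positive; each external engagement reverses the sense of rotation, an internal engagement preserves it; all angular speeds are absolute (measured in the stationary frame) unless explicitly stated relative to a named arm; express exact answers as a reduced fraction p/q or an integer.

row1: w_G1=73/92 w_G3=73/92 w_R=73/92
row2: w_G1=-73/92 w_G3=19/92 w_R=0
total: w_G1=0 w_G3=1 w_R=73/92
asked value: 73/92

class = planetary set [G3 = 19+2·27 = 73; Willis about the carrier]
row 1 (train locked, turned with arm): all members turn x
row 2 — arm fixed, fixed-axis ratios: sun y, ring −(19/73)·y, arm 0
boundary: total ω_sun = x + y = 0 and total ω_ring = x − (19/73)·y = 1  ⇒  y = -73/92, x = 73/92
row 2 ring = −(19/73)·(-73/92) = 19/92
totals (row 1 + row 2): sun 73/92 + (-73/92) = 0, ring 73/92 + 19/92 = 1, arm 73/92 + 0 = 73/92
asked cell (row1, arm) = 73/92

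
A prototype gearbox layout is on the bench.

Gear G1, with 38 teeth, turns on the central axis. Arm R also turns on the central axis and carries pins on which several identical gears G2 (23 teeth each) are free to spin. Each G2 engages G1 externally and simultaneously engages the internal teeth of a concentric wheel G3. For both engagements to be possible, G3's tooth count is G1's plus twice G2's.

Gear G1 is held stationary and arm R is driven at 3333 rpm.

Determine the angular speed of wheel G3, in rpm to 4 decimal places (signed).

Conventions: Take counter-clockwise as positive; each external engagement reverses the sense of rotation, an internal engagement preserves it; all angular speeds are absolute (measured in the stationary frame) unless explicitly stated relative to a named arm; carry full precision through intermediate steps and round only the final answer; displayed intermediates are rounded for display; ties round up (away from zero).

+4840.7857 rpm

class = planetary set [G3 = 38+2·23 = 84; Willis about the carrier]
normalise by the input: solve with ω_arm = 1, then scale by 3333 rpm
ring teeth: 38 + 2·23 = 84
38(ω_sun−ω_arm) = −84(ω_ring−ω_arm),  ω_sun = 0, ω_arm = 1
ω_ring = 1 − (38/84)(0−1) = 61/42
scale: ω_ring = 61/42 × 3333 rpm = +4840.7857 rpm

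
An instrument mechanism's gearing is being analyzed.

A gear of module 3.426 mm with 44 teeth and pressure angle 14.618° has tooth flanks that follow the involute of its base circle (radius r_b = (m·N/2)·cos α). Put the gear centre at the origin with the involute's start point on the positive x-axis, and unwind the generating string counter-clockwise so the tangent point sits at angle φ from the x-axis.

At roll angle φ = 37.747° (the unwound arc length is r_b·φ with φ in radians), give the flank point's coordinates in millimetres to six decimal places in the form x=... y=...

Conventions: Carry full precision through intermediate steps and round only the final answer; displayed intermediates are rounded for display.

recognized (one wheel, involute flank): single-mesh tooth geometry, m = 3.426, N = 44
pitch radius r_p = m·N/2 = 3.426·44/2 = 75.372000
base radius r_b = r_p·cos α = 75.372000·cos 14.618° = 72.932203
roll angle φ = 37.747° = 0.65880943 rad
x = r_b·(cos φ + φ·sin φ) = 87.083156
y = r_b·(sin φ − φ·cos φ) = 6.654408

x=87.083156 y=6.654408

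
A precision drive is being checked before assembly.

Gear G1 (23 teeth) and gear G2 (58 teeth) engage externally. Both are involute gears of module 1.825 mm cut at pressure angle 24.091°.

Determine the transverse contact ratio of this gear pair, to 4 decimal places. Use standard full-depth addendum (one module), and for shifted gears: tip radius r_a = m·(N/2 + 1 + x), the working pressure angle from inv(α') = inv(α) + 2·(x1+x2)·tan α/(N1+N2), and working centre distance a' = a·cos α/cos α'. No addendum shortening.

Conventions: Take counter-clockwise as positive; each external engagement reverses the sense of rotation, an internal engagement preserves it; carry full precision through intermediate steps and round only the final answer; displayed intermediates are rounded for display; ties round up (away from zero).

1.5218

recognized (one external pair, fixed centres): single-mesh tooth geometry, m = 1.825, N1 = 23, N2 = 58
base radii: r_b1 = 19.159453, r_b2 = 48.315143
tip radii: r_a1 = 22.812500, r_a2 = 54.750000
no profile shift: α' = α, a' = a
action lengths: √(r_a1²−r_b1²) = 12.382468, √(r_a2²−r_b2²) = 25.752854
base pitch p_b = π·m·cos α = 5.234017
CR = (12.382468 + 25.752854 − 73.912500·sin 24.09100°)/5.234017 = 1.521813
contact ratio ≈ 1.5218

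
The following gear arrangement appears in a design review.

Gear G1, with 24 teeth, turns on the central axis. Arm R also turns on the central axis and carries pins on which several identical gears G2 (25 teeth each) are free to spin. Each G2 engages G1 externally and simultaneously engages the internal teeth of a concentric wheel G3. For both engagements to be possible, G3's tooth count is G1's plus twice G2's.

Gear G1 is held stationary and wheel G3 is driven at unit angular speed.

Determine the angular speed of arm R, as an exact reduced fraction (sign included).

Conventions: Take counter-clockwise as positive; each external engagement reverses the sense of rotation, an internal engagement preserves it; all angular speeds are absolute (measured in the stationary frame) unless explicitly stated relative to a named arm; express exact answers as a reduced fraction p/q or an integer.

planetary set (24T centre, 25T on arm, 74T internal) — Willis relation
ring teeth: 24 + 2·25 = 74
24(ω_sun−ω_arm) = −74(ω_ring−ω_arm),  ω_sun = 0, ω_ring = 1
24(0−ω_arm) = −74(1−ω_arm)  ⇒  98·ω_arm = 74  ⇒  ω_arm = 37/49
exact speed ratio = 37/49

37/49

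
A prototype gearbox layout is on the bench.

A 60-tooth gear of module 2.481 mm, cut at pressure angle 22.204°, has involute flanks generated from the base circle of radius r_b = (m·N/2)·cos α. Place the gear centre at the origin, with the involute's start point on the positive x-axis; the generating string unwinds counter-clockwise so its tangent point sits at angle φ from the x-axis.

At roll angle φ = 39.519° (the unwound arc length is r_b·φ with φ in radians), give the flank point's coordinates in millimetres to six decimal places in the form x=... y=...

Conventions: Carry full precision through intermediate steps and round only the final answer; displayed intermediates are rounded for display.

x=83.403620 y=7.184742

class = single-mesh tooth geometry [base-circle involute, m = 2.481, 60T]
pitch radius r_p = m·N/2 = 2.481·60/2 = 74.430000
base radius r_b = r_p·cos α = 74.430000·cos 22.204° = 68.910584
roll angle φ = 39.519° = 0.68973667 rad
x = r_b·(cos φ + φ·sin φ) = 83.403620
y = r_b·(sin φ − φ·cos φ) = 7.184742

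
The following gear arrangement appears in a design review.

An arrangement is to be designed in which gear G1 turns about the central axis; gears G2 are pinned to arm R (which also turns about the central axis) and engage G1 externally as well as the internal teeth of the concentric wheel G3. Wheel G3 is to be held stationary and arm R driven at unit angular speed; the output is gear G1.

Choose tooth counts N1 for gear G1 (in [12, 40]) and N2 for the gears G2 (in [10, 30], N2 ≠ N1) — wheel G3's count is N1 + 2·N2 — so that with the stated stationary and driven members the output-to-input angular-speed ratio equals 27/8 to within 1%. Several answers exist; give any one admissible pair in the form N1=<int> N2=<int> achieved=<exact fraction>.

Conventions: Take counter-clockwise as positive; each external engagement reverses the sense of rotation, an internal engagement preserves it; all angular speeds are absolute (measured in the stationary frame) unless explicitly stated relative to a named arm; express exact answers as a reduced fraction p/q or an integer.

planetary set to be sized for 27/8 (Willis relation)
Willis with ω_ring = 0: ω_sun/ω_arm = (N1+N3)/N1; set equal to 27/8  ⇒  N3/N1 = 27/8 − 1 = 19/8
N3 = N1 + 2·N2  ⇒  N2/N1 = (N3/N1 − 1)/2 = (19/8 − 1)/2 = 11/16
smallest multiple with N1 ≥ 12 and N2 ≥ 10: k = 1  ⇒  N1 = 1·16 = 16, N2 = 1·11 = 11 (N1 ≤ 40, N2 ≤ 30, N2 ≠ N1 ✓), N3 = 16 + 2·11 = 38
check: (N1+N3)/N1 with N1 = 16, N3 = 38 gives 27/8; |achieved − target| = 0 ≤ 27/800 ✓

N1=16 N2=11 achieved=27/8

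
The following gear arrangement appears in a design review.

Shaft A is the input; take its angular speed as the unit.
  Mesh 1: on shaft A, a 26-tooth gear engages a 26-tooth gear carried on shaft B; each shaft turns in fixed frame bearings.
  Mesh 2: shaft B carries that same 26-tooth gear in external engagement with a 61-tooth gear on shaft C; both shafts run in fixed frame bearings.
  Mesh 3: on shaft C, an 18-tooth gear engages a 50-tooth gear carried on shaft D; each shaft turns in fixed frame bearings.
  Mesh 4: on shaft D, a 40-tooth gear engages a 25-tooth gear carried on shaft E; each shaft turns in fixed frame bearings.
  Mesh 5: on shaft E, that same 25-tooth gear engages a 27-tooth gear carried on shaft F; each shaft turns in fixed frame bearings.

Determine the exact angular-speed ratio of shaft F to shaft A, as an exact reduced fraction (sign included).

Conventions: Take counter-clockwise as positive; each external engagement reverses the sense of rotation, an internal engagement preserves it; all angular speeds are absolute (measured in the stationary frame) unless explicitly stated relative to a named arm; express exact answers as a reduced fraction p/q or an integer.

class = fixed-axis compound train [5 meshes; 5 ratios multiply, 5 sense flips]
mesh 1 [26T→26T]: running ratio 1, sense −
mesh 2 [26T→61T]: running ratio 26/61, sense +
mesh 3 [18T→50T]: running ratio 234/1525, sense −
mesh 4 [40T→25T]: running ratio 1872/7625, sense +
mesh 5 [25T→27T]: running ratio 208/915, sense −
ω_out/ω_in = -208/915

-208/915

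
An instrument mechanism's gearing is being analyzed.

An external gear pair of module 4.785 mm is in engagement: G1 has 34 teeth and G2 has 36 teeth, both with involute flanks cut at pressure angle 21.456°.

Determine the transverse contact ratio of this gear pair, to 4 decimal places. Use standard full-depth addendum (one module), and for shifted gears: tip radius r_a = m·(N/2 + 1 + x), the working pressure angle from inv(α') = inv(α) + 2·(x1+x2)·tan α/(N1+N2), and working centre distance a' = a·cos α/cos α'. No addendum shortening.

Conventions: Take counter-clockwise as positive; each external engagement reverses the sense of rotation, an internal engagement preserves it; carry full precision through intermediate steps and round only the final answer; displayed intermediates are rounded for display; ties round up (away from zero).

1.6226

single-mesh involute tooth geometry (34T engaging 36T at module 4.785)
base radii: r_b1 = 75.707690, r_b2 = 80.161083
tip radii: r_a1 = 86.130000, r_a2 = 90.915000
no profile shift: α' = α, a' = a
action lengths: √(r_a1²−r_b1²) = 41.069729, √(r_a2²−r_b2²) = 42.892167
base pitch p_b = π·m·cos α = 13.990748
CR = (41.069729 + 42.892167 − 167.475000·sin 21.45600°)/13.990748 = 1.622628
contact ratio ≈ 1.6226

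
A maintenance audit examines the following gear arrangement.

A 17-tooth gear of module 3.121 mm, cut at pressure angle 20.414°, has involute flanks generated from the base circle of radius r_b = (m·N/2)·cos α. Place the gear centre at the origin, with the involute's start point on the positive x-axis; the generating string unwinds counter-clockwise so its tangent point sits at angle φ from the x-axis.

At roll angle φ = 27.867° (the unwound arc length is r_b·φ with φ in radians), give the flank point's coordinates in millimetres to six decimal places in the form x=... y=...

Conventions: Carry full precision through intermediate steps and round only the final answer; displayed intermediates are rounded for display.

class = single-mesh tooth geometry [base-circle involute, m = 3.121, 17T]
pitch radius r_p = m·N/2 = 3.121·17/2 = 26.528500
base radius r_b = r_p·cos α = 26.528500·cos 20.414° = 24.862425
roll angle φ = 27.867° = 0.48637090 rad
x = r_b·(cos φ + φ·sin φ) = 27.631473
y = r_b·(sin φ − φ·cos φ) = 0.931143

x=27.631473 y=0.931143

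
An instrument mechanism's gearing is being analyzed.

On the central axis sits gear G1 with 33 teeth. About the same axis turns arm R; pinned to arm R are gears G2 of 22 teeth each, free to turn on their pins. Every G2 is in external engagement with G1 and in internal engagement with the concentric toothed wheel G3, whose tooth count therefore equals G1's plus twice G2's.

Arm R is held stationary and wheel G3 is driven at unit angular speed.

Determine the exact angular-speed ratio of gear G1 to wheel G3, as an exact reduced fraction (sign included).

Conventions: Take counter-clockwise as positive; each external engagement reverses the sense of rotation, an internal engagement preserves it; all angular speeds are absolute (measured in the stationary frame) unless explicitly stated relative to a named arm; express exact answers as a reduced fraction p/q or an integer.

-7/3

topology: planetary set — G1 33T / G2 22T / G3 77T, arm = carrier (Willis)
ring teeth: 33 + 2·22 = 77
33(ω_sun−ω_arm) = −77(ω_ring−ω_arm),  ω_arm = 0, ω_ring = 1
ω_sun = 0 − (77/33)(1−0) = -7/3
ω_out/ω_in = -7/3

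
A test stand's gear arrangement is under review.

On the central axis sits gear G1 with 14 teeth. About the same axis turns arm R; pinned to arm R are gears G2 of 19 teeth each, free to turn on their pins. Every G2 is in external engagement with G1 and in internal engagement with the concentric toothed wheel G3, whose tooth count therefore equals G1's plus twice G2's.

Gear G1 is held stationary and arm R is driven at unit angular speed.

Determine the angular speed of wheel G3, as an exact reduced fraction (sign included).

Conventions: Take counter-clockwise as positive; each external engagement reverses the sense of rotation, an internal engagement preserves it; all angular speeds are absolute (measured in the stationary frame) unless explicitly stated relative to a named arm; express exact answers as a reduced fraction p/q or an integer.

topology: planetary set — G1 14T / G2 19T / G3 52T, arm = carrier (Willis)
ring teeth: 14 + 2·19 = 52
14(ω_sun−ω_arm) = −52(ω_ring−ω_arm),  ω_sun = 0, ω_arm = 1
ω_ring = 1 − (14/52)(0−1) = 33/26
exact speed ratio = 33/26

33/26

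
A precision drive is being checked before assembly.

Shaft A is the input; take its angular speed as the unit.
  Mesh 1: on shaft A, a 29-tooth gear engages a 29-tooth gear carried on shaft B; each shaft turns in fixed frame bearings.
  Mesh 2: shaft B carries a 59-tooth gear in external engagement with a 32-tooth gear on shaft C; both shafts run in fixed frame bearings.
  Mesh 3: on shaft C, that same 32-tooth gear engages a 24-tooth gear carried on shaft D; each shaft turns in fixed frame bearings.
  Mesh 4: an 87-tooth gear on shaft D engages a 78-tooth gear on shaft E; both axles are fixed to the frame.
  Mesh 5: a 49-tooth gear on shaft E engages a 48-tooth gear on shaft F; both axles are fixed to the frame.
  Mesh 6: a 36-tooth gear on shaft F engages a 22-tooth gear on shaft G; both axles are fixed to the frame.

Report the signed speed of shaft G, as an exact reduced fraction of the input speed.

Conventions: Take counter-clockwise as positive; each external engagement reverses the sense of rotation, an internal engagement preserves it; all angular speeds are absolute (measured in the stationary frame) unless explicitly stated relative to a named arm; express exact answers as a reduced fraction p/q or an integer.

6-mesh fixed-axis compound train (all bearings frame-fixed)
mesh 1 [29T→29T]: |ω|/ω_in = 1×29/29 = 1, sense flips to −
mesh 2 [59T→32T]: |ω|/ω_in = 1×59/32 = 59/32, sense flips to +
mesh 3 [32T→24T]: |ω|/ω_in = (59/32)×32/24 = 59/24, sense flips to −
mesh 4 [87T→78T]: |ω|/ω_in = (59/24)×87/78 = 1711/624, sense flips to +
mesh 5 [49T→48T]: |ω|/ω_in = (1711/624)×49/48 = 83839/29952, sense flips to −
mesh 6 [36T→22T]: |ω|/ω_in = (83839/29952)×36/22 = 83839/18304, sense flips to +
signed output speed (× input speed) = 83839/18304

83839/18304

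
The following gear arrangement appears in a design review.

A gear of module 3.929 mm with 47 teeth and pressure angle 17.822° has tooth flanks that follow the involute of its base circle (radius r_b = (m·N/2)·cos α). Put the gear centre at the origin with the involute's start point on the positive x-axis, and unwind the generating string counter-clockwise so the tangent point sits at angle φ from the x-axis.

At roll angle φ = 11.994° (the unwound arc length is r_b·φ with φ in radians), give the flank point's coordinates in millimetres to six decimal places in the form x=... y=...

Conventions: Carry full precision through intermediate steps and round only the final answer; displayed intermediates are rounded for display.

x=89.805593 y=0.267603

recognized (one wheel, involute flank): single-mesh tooth geometry, m = 3.929, N = 47
pitch radius r_p = m·N/2 = 3.929·47/2 = 92.331500
base radius r_b = r_p·cos α = 92.331500·cos 17.822° = 87.900691
roll angle φ = 11.994° = 0.20933479 rad
x = r_b·(cos φ + φ·sin φ) = 89.805593
y = r_b·(sin φ − φ·cos φ) = 0.267603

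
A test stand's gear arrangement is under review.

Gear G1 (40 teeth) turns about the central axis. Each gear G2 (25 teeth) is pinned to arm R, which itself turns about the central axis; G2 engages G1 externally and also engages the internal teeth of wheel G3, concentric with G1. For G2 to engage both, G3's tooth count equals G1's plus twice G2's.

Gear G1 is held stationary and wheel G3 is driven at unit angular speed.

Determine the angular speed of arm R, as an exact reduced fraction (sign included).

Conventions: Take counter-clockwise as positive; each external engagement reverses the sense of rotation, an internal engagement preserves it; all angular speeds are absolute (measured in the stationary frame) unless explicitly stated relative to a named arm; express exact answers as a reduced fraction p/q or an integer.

9/13

topology: planetary set — G1 40T / G2 25T / G3 90T, arm = carrier (Willis)
ring teeth: 40 + 2·25 = 90
40(ω_sun−ω_arm) = −90(ω_ring−ω_arm),  ω_sun = 0, ω_ring = 1
40(0−ω_arm) = −90(1−ω_arm)  ⇒  130·ω_arm = 90  ⇒  ω_arm = 9/13
exact speed ratio = 9/13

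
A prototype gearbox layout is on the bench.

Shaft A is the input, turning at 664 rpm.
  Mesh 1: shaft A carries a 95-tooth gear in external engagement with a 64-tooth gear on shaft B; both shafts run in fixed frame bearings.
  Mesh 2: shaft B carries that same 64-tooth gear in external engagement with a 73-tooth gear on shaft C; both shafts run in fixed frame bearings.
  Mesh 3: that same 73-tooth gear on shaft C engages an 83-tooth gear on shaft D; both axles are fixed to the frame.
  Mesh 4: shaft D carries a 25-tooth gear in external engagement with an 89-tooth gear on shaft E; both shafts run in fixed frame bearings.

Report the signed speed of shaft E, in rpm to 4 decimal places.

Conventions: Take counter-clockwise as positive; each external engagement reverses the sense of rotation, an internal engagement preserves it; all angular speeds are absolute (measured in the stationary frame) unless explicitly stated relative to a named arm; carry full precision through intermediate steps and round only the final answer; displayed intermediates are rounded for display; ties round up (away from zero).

4-mesh fixed-axis compound train (all bearings frame-fixed)
mesh 1 [95T→64T]: ω = 664.0000×95/64 = 985.6250 rpm, sense flips to −
mesh 2 [64T→73T]: ω = 985.6250×64/73 = 864.1096 rpm, sense flips to +
mesh 3 [73T→83T]: ω = 864.1096×73/83 = 760.0000 rpm, sense flips to −
mesh 4 [25T→89T]: ω = 760.0000×25/89 = 213.4831 rpm, sense flips to +
signed output speed = +213.4831 rpm

+213.4831 rpm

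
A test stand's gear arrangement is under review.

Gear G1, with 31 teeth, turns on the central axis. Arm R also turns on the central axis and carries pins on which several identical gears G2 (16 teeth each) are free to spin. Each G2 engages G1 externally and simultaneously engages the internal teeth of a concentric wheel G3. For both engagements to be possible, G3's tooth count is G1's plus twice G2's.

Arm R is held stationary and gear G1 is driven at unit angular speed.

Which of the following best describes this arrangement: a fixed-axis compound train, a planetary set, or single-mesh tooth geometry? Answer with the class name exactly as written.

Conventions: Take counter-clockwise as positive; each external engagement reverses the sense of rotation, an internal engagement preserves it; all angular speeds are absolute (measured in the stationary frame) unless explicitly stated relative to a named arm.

topology: planetary set — G1 31T / G2 16T / G3 63T, arm = carrier (Willis)
classification: planetary set

planetary set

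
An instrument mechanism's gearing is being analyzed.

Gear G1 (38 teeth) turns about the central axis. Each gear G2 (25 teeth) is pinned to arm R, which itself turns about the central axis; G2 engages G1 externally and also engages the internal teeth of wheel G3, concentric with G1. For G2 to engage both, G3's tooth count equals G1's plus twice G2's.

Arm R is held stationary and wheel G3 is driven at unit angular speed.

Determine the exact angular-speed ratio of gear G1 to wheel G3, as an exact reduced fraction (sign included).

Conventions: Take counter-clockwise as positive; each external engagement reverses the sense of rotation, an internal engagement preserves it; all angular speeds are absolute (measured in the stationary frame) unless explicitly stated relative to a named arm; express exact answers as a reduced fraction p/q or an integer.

recognized (axles ride arm R): planetary set, 38/25/88 teeth
ring teeth: 38 + 2·25 = 88
38(ω_sun−ω_arm) = −88(ω_ring−ω_arm),  ω_arm = 0, ω_ring = 1
ω_sun = 0 − (88/38)(1−0) = -44/19
ω_out/ω_in = -44/19

-44/19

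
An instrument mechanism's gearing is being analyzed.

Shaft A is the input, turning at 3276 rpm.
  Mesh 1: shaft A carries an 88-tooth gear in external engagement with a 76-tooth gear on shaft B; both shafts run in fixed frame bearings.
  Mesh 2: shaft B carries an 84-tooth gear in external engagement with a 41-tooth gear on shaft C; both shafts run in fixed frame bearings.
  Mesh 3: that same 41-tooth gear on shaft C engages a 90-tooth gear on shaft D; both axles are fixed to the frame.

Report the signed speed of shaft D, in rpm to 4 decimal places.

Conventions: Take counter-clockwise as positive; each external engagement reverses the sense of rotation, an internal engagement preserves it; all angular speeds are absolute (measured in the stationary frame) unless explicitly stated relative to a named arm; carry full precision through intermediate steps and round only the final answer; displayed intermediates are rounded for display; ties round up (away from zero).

class = fixed-axis compound train [3 meshes; 3 ratios multiply, 3 sense flips]
mesh 1 [88T→76T]: ω = 3276.0000×88/76 = 3793.2632 rpm, sense flips to −
mesh 2 [84T→41T]: ω = 3793.2632×84/41 = 7771.5635 rpm, sense flips to +
mesh 3 [41T→90T]: ω = 7771.5635×41/90 = 3540.3789 rpm, sense flips to −
signed output speed = -3540.3789 rpm

-3540.3789 rpm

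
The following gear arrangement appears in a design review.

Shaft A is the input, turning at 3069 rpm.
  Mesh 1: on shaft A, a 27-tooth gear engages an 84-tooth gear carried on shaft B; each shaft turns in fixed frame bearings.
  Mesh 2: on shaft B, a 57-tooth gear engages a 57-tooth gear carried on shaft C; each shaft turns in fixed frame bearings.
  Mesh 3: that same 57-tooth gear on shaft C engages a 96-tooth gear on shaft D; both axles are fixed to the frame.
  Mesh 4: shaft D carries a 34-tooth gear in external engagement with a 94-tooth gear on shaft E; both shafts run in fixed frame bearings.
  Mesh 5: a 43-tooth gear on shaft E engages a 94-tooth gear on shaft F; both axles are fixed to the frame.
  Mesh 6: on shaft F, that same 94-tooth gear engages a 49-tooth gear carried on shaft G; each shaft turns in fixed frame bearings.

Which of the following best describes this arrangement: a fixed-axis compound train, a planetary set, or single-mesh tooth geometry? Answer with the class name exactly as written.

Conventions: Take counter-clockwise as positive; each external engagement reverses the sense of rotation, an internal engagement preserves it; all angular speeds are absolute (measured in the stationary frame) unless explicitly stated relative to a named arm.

fixed-axis compound train

recognized (7 fixed axles, 6 meshes): fixed-axis compound train
classification: fixed-axis compound train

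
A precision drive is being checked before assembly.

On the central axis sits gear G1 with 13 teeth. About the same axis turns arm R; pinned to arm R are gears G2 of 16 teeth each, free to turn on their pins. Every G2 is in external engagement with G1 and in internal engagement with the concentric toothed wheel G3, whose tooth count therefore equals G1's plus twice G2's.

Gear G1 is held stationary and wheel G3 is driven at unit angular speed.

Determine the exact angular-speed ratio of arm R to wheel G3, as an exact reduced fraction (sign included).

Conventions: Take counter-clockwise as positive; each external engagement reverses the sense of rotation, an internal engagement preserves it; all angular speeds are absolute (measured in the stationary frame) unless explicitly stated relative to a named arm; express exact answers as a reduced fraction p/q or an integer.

topology: planetary set — G1 13T / G2 16T / G3 45T, arm = carrier (Willis)
ring teeth: 13 + 2·16 = 45
13(ω_sun−ω_arm) = −45(ω_ring−ω_arm),  ω_sun = 0, ω_ring = 1
13(0−ω_arm) = −45(1−ω_arm)  ⇒  58·ω_arm = 45  ⇒  ω_arm = 45/58
ω_out/ω_in = 45/58

45/58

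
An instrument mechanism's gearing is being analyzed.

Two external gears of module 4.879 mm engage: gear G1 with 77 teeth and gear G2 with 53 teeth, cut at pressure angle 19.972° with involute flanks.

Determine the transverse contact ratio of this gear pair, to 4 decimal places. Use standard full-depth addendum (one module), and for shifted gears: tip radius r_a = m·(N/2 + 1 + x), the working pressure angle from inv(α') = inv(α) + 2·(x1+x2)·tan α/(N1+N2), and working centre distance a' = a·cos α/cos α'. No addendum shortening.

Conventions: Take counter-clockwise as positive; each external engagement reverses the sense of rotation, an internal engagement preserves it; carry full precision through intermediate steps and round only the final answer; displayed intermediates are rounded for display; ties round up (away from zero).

1.7943

recognized (one external pair, fixed centres): single-mesh tooth geometry, m = 4.879, N1 = 77, N2 = 53
base radii: r_b1 = 176.544647, r_b2 = 121.517744
tip radii: r_a1 = 192.720500, r_a2 = 134.172500
no profile shift: α' = α, a' = a
action lengths: √(r_a1²−r_b1²) = 77.286343, √(r_a2²−r_b2²) = 56.883193
base pitch p_b = π·m·cos α = 14.406009
CR = (77.286343 + 56.883193 − 317.135000·sin 19.97200°)/14.406009 = 1.794295
contact ratio ≈ 1.7943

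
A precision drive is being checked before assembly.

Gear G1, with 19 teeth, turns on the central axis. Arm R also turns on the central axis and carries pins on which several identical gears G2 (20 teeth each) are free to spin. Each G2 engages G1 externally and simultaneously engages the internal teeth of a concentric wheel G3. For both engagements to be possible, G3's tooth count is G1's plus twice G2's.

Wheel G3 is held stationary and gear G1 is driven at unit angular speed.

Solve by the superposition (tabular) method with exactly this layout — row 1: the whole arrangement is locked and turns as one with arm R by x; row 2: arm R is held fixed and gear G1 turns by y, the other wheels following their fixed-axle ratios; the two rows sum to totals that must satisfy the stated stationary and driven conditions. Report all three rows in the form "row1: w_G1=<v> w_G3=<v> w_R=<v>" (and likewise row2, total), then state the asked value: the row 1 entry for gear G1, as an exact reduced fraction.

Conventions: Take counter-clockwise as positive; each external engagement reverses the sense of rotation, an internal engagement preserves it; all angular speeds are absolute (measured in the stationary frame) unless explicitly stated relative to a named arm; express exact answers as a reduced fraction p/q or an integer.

row1: w_G1=19/78 w_G3=19/78 w_R=19/78
row2: w_G1=59/78 w_G3=-19/78 w_R=0
total: w_G1=1 w_G3=0 w_R=19/78
asked value: 19/78

planetary set (19T centre, 20T on arm, 59T internal) — Willis relation
row 1 — lock + rotate with arm: ω_sun = ω_ring = ω_arm = x
superposition row 2 [arm held]: sun y, ring −(19/59)·y, arm 0
boundary: total ω_ring = x − (19/59)·y = 0 and total ω_sun = x + y = 1  ⇒  y = 59/78, x = 19/78
row 2 ring = −(19/59)·59/78 = -19/78
totals (row 1 + row 2): sun 19/78 + 59/78 = 1, ring 19/78 + (-19/78) = 0, arm 19/78 + 0 = 19/78
asked cell (row1, sun) = 19/78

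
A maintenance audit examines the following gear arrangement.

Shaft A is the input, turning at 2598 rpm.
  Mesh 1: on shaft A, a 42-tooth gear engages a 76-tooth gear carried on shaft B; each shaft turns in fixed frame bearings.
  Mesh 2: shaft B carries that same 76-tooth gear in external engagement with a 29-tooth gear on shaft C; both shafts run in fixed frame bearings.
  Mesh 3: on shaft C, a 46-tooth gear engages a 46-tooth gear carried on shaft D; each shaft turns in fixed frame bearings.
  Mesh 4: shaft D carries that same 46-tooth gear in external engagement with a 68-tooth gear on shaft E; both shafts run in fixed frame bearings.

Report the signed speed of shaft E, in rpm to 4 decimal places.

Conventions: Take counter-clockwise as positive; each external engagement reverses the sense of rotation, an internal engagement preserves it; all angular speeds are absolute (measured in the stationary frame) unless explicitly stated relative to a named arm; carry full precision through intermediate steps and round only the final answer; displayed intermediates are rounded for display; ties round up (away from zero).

+2545.3022 rpm

4-mesh fixed-axis compound train (all bearings frame-fixed)
mesh 1 [42T→76T]: ω = 2598.0000×42/76 = 1435.7368 rpm, sense flips to −
mesh 2 [76T→29T]: ω = 1435.7368×76/29 = 3762.6207 rpm, sense flips to +
mesh 3 [46T→46T]: ω = 3762.6207×46/46 = 3762.6207 rpm, sense flips to −
mesh 4 [46T→68T]: ω = 3762.6207×46/68 = 2545.3022 rpm, sense flips to +
signed output speed = +2545.3022 rpm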